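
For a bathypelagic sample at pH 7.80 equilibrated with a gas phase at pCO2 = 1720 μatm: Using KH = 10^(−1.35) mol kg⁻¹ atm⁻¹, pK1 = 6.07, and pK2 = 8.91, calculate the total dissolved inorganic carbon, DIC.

DIC = 4.52 mmol/kg

[CO2*] = KH · pCO2 = 10^(−1.35) × 1720×10^-6 = 7.683×10^-5 mol/kg
α₀ = 1/(1 + K1/[H⁺] + K1K2/[H⁺]²) = 1/(1 + 10^+1.73 + 10^+0.62) = 0.01699
DIC = [CO2*]/α₀ = 7.683×10^-5 / 0.01699 = 4.52 mmol/kg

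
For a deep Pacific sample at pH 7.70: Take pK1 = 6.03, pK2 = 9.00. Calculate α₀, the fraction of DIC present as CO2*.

α₀ = 0.0200

α₀ = 1 / (1 + K1/[H⁺] + K1K2/[H⁺]²) = 1 / (1 + 10^+1.67 + 10^+0.37)
   = 1 / (1 + 46.774 + 2.3442) = 1/50.118 = 0.01995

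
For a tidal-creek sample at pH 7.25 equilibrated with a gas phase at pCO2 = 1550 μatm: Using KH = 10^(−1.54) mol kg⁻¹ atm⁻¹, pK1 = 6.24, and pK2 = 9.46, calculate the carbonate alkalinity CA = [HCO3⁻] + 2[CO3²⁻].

[CO2*] = KH · pCO2 = 10^(−1.54) × 1550×10^-6 = 4.470×10^-5 mol/kg
α₀ = 1/(1 + K1/[H⁺] + K1K2/[H⁺]²) = 1/(1 + 10^+1.01 + 10^-1.20) = 0.08853
DIC = [CO2*]/α₀ = 4.470×10^-5 / 0.08853 = 0.5050 mmol/kg
CA = (α₁ + 2α₂)·DIC = (0.9059 + 2×0.005586) × 0.5050 = 0.463 mmol/kg

CA = 0.463 mmol/kg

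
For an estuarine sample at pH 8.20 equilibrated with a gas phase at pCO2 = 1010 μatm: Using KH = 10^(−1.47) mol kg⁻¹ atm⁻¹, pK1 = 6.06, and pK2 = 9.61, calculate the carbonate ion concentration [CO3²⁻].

[CO3²⁻] = 0.184 mmol/kg

[CO2*] = KH · pCO2 = 10^(−1.47) × 1010×10^-6 = 3.422×10^-5 mol/kg
α₀ = 1/(1 + K1/[H⁺] + K1K2/[H⁺]²) = 1/(1 + 10^+2.14 + 10^+0.73) = 0.006925
DIC = [CO2*]/α₀ = 3.422×10^-5 / 0.006925 = 4.942 mmol/kg
[CO3²⁻] = α₂·DIC; α₂ = 0.03719, so [CO3²⁻] = 0.03719 × 4.942 = 0.184 mmol/kg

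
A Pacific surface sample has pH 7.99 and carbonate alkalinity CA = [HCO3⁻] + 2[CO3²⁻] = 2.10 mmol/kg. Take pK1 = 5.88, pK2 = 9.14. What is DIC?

DIC = 1.98 mmol/kg

CA = [HCO3⁻] + 2[CO3²⁻] = (α₁ + 2α₂)·DIC
At pH 7.99: [H⁺]/K1 = 10^-2.11 = 0.0077625, K2/[H⁺] = 10^-1.15 = 0.070795
α₁ = 1/(1 + 0.0077625 + 0.070795) = 1/1.0786 = 0.9272; α₂ = α₁·K2/[H⁺] = 0.06564
α₁ + 2α₂ = 1.0584
DIC = CA / (α₁ + 2α₂) = 2.10 / 1.0584 = 1.98 mmol/kg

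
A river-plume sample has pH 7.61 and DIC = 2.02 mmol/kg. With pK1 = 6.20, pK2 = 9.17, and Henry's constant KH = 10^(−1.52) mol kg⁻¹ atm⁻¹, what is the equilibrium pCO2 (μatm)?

pCO2 = 2440 μatm

α₀ = 1 / (1 + K1/[H⁺] + K1K2/[H⁺]²) = 1 / (1 + 10^+1.41 + 10^-0.15)
   = 1 / (1 + 25.704 + 0.70795) = 1/27.412 = 0.03648
[CO2*] = α₀ × DIC = 0.03648 × 2.02 = 0.07369 mmol/kg
pCO2 = [CO2*]/KH = 7.369×10^-5 / 3.020×10^-2 = 2440 μatm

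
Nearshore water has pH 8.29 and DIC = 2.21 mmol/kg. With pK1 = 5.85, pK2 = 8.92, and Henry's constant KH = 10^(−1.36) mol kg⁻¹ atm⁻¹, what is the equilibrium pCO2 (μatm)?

α₀ = 1 / (1 + K1/[H⁺] + K1K2/[H⁺]²) = 1 / (1 + 10^+2.44 + 10^+1.81)
   = 1 / (1 + 275.42 + 64.565) = 1/340.99 = 0.002933
[CO2*] = α₀ × DIC = 0.002933 × 2.21 = 0.006481 mmol/kg = 6.481 μmol/kg
pCO2 = [CO2*]/KH = 6.481×10^-6 / 4.365×10^-2 = 148 μatm

pCO2 = 148 μatm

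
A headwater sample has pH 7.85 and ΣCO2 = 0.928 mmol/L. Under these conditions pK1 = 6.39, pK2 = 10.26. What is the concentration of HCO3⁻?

α₁ = 1 / (1 + [H⁺]/K1 + K2/[H⁺]) = 1 / (1 + 10^-1.46 + 10^-2.41)
   = 1 / (1 + 0.034674 + 0.0038905) = 1/1.0386 = 0.9629
[HCO3⁻] = α₁ × DIC = 0.9629 × 0.928 = 0.894 mmol/L

[HCO3⁻] = 0.894 mmol/L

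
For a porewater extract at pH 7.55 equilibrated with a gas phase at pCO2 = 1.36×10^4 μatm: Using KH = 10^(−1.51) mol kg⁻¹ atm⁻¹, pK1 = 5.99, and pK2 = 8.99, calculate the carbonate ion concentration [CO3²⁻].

[CO2*] = KH · pCO2 = 10^(−1.51) × 1.36×10^4×10^-6 = 4.203×10^-4 mol/kg
α₀ = 1/(1 + K1/[H⁺] + K1K2/[H⁺]²) = 1/(1 + 10^+1.56 + 10^+0.12) = 0.02589
DIC = [CO2*]/α₀ = 4.203×10^-4 / 0.02589 = 16.23 mmol/kg
[CO3²⁻] = α₂·DIC; α₂ = 0.03413, so [CO3²⁻] = 0.03413 × 16.23 = 0.554 mmol/kg

[CO3²⁻] = 0.554 mmol/kg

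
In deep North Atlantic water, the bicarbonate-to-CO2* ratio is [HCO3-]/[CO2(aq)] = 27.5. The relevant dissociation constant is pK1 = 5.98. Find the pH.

From K1 = [H⁺][HCO3-]/[CO2(aq)]:  pH = pK1 + log₁₀([HCO3-]/[CO2(aq)])
log₁₀(27.5) = +1.439
pH = 5.98 + (+1.439) = 7.42

pH = 7.42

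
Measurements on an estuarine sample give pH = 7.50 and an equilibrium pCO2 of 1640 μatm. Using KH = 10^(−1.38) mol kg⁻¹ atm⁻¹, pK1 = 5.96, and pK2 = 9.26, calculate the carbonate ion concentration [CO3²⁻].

[CO2*] = KH · pCO2 = 10^(−1.38) × 1640×10^-6 = 6.837×10^-5 mol/kg
α₀ = 1/(1 + K1/[H⁺] + K1K2/[H⁺]²) = 1/(1 + 10^+1.54 + 10^-0.22) = 0.02757
DIC = [CO2*]/α₀ = 6.837×10^-5 / 0.02757 = 2.480 mmol/kg
[CO3²⁻] = α₂·DIC; α₂ = 0.01661, so [CO3²⁻] = 0.01661 × 2.480 = 0.0412 mmol/kg

[CO3²⁻] = 0.0412 mmol/kg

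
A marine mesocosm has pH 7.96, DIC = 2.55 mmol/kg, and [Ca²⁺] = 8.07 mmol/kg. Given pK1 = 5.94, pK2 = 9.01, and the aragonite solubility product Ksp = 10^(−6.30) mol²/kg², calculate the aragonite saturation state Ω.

Ω = 3.33

α₂ = 1 / (1 + [H⁺]/K2 + [H⁺]²/(K1K2)) = 1 / (1 + 10^+1.05 + 10^-0.97)
   = 1 / (1 + 11.220 + 0.10715) = 1/12.327 = 0.08112
[CO3²⁻] = α₂ × DIC = 0.08112 × 2.55 = 0.2069 mmol/kg
Ksp = 10^(−6.30) = 5.012×10^-7
Ω = [Ca²⁺][CO3²⁻]/Ksp = (8.07×10^-3)(2.069×10^-4) / 5.012×10^-7 = 3.33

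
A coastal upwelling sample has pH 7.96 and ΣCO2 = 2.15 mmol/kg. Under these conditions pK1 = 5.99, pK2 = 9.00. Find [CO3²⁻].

α₂ = 1 / (1 + [H⁺]/K2 + [H⁺]²/(K1K2)) = 1 / (1 + 10^+1.04 + 10^-0.93)
   = 1 / (1 + 10.965 + 0.11749) = 1/12.082 = 0.08277
[CO3²⁻] = α₂ × DIC = 0.08277 × 2.15 = 0.178 mmol/kg

[CO3²⁻] = 0.178 mmol/kg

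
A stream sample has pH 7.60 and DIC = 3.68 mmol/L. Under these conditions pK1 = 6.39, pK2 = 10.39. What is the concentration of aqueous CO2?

[CO2*] = 0.213 mmol/L

α₀ = 1 / (1 + K1/[H⁺] + K1K2/[H⁺]²) = 1 / (1 + 10^+1.21 + 10^-1.58)
   = 1 / (1 + 16.218 + 0.026303) = 1/17.244 = 0.05799
[CO2*] = α₀ × DIC = 0.05799 × 3.68 = 0.213 mmol/L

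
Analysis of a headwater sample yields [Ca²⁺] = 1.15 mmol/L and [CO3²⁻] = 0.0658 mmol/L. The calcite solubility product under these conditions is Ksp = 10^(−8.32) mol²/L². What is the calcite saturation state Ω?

Ω = 15.8

Ksp = 10^(−8.32) = 4.786×10^-9
Ω = [Ca²⁺][CO3²⁻]/Ksp = (1.15×10^-3)(0.0658×10^-3) / 4.786×10^-9 = 15.8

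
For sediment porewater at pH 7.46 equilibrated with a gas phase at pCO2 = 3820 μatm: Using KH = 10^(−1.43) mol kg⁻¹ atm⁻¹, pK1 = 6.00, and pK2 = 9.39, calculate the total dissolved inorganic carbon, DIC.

DIC = 4.28 mmol/kg

[CO2*] = KH · pCO2 = 10^(−1.43) × 3820×10^-6 = 1.419×10^-4 mol/kg
α₀ = 1/(1 + K1/[H⁺] + K1K2/[H⁺]²) = 1/(1 + 10^+1.46 + 10^-0.47) = 0.03314
DIC = [CO2*]/α₀ = 1.419×10^-4 / 0.03314 = 4.28 mmol/kg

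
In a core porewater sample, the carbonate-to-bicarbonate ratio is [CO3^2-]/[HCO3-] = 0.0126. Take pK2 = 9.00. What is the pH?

From K2 = [H⁺][CO3^2-]/[HCO3-]:  pH = pK2 + log₁₀([CO3^2-]/[HCO3-])
log₁₀(0.0126) = -1.900
pH = 9.00 + (-1.900) = 7.10

pH = 7.10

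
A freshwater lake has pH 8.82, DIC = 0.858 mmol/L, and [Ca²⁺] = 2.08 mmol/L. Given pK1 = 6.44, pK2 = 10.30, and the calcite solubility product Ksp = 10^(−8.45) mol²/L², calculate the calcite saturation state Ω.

α₂ = 1 / (1 + [H⁺]/K2 + [H⁺]²/(K1K2)) = 1 / (1 + 10^+1.48 + 10^-0.90)
   = 1 / (1 + 30.200 + 0.12589) = 1/31.325 = 0.03192
[CO3²⁻] = α₂ × DIC = 0.03192 × 0.858 = 0.02739 mmol/L
Ksp = 10^(−8.45) = 3.548×10^-9
Ω = [Ca²⁺][CO3²⁻]/Ksp = (2.08×10^-3)(2.739×10^-5) / 3.548×10^-9 = 16.1

Ω = 16.1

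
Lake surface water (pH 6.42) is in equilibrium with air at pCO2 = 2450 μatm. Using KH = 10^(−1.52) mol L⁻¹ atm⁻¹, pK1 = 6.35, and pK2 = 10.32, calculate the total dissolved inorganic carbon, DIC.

DIC = 0.161 mmol/L

[CO2*] = KH · pCO2 = 10^(−1.52) × 2450×10^-6 = 7.399×10^-5 mol/L
α₀ = 1/(1 + K1/[H⁺] + K1K2/[H⁺]²) = 1/(1 + 10^+0.07 + 10^-3.83) = 0.4598
DIC = [CO2*]/α₀ = 7.399×10^-5 / 0.4598 = 0.161 mmol/L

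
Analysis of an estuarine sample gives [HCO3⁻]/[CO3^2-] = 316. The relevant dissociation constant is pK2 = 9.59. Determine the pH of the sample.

pH = 7.09

From K2 = [H⁺][CO3^2-]/[HCO3⁻]:  pH = pK2 − log₁₀([HCO3⁻]/[CO3^2-])
log₁₀(316) = +2.500
pH = 9.59 − (+2.500) = 7.09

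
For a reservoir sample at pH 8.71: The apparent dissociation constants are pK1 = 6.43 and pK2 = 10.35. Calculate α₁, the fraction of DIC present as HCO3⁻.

α₁ = 1 / (1 + [H⁺]/K1 + K2/[H⁺]) = 1 / (1 + 10^-2.28 + 10^-1.64)
   = 1 / (1 + 0.0052481 + 0.022909) = 1/1.0282 = 0.9726

α₁ = 0.973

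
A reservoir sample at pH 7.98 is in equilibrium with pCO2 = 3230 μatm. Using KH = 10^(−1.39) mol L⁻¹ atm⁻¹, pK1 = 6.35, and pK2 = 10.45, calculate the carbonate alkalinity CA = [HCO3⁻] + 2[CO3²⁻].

[CO2*] = KH · pCO2 = 10^(−1.39) × 3230×10^-6 = 1.316×10^-4 mol/L
α₀ = 1/(1 + K1/[H⁺] + K1K2/[H⁺]²) = 1/(1 + 10^+1.63 + 10^-0.84) = 0.02283
DIC = [CO2*]/α₀ = 1.316×10^-4 / 0.02283 = 5.764 mmol/L
CA = (α₁ + 2α₂)·DIC = (0.9739 + 2×0.003300) × 5.764 = 5.65 mmol/L

CA = 5.65 mmol/L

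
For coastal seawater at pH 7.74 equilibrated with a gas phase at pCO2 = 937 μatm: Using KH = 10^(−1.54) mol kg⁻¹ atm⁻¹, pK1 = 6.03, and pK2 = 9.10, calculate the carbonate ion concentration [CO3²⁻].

[CO3²⁻] = 0.0605 mmol/kg

[CO2*] = KH · pCO2 = 10^(−1.54) × 937×10^-6 = 2.702×10^-5 mol/kg
α₀ = 1/(1 + K1/[H⁺] + K1K2/[H⁺]²) = 1/(1 + 10^+1.71 + 10^+0.35) = 0.01834
DIC = [CO2*]/α₀ = 2.702×10^-5 / 0.01834 = 1.473 mmol/kg
[CO3²⁻] = α₂·DIC; α₂ = 0.04106, so [CO3²⁻] = 0.04106 × 1.473 = 0.0605 mmol/kg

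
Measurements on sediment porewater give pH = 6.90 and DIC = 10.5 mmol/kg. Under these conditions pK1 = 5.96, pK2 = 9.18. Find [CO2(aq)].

α₀ = 1 / (1 + K1/[H⁺] + K1K2/[H⁺]²) = 1 / (1 + 10^+0.94 + 10^-1.34)
   = 1 / (1 + 8.7096 + 0.045709) = 1/9.7553 = 0.1025
[CO2*] = α₀ × DIC = 0.1025 × 10.5 = 1.08 mmol/kg

[CO2*] = 1.08 mmol/kg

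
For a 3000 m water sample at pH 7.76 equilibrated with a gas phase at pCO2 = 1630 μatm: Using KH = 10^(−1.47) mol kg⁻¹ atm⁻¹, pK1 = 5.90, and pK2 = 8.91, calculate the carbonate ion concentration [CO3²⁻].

[CO2*] = KH · pCO2 = 10^(−1.47) × 1630×10^-6 = 5.523×10^-5 mol/kg
α₀ = 1/(1 + K1/[H⁺] + K1K2/[H⁺]²) = 1/(1 + 10^+1.86 + 10^+0.71) = 0.01273
DIC = [CO2*]/α₀ = 5.523×10^-5 / 0.01273 = 4.340 mmol/kg
[CO3²⁻] = α₂·DIC; α₂ = 0.06527, so [CO3²⁻] = 0.06527 × 4.340 = 0.283 mmol/kg

[CO3²⁻] = 0.283 mmol/kg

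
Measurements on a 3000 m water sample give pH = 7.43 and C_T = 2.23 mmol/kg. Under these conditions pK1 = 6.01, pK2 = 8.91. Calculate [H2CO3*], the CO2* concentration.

α₀ = 1 / (1 + K1/[H⁺] + K1K2/[H⁺]²) = 1 / (1 + 10^+1.42 + 10^-0.06)
   = 1 / (1 + 26.303 + 0.87096) = 1/28.174 = 0.03549
[CO2*] = α₀ × DIC = 0.03549 × 2.23 = 0.0792 mmol/kg

[CO2*] = 0.0792 mmol/kg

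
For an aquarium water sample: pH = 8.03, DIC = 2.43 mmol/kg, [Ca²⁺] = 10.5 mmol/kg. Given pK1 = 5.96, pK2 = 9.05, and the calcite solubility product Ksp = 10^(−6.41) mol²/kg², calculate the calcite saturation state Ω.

α₂ = 1 / (1 + [H⁺]/K2 + [H⁺]²/(K1K2)) = 1 / (1 + 10^+1.02 + 10^-1.05)
   = 1 / (1 + 10.471 + 0.089125) = 1/11.560 = 0.08650
[CO3²⁻] = α₂ × DIC = 0.08650 × 2.43 = 0.2102 mmol/kg
Ksp = 10^(−6.41) = 3.890×10^-7
Ω = [Ca²⁺][CO3²⁻]/Ksp = (10.5×10^-3)(2.102×10^-4) / 3.890×10^-7 = 5.67

Ω = 5.67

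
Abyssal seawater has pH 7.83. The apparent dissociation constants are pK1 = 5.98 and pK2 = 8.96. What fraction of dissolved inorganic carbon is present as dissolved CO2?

α₀ = 0.0130

α₀ = 1 / (1 + K1/[H⁺] + K1K2/[H⁺]²) = 1 / (1 + 10^+1.85 + 10^+0.72)
   = 1 / (1 + 70.795 + 5.2481) = 1/77.043 = 0.01298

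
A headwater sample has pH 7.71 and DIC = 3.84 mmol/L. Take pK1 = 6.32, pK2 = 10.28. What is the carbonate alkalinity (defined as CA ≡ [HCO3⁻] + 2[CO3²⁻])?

CA = 3.70 mmol/L

CA = [HCO3⁻] + 2[CO3²⁻] = (α₁ + 2α₂)·DIC
At pH 7.71: [H⁺]/K1 = 10^-1.39 = 0.040738, K2/[H⁺] = 10^-2.57 = 0.0026915
α₁ = 1/(1 + 0.040738 + 0.0026915) = 1/1.0434 = 0.9584; α₂ = α₁·K2/[H⁺] = 0.002580
α₁ + 2α₂ = 0.9635
CA = 0.9635 × 3.84 = 3.70 mmol/L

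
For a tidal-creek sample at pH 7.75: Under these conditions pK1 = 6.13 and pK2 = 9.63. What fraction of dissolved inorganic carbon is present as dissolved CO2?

α₀ = 1 / (1 + K1/[H⁺] + K1K2/[H⁺]²) = 1 / (1 + 10^+1.62 + 10^-0.26)
   = 1 / (1 + 41.687 + 0.54954) = 1/43.236 = 0.02313

α₀ = 0.0231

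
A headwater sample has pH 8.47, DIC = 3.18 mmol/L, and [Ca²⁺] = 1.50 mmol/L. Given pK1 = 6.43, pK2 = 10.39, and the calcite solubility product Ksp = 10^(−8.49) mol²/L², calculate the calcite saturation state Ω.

α₂ = 1 / (1 + [H⁺]/K2 + [H⁺]²/(K1K2)) = 1 / (1 + 10^+1.92 + 10^-0.12)
   = 1 / (1 + 83.176 + 0.75858) = 1/84.935 = 0.01177
[CO3²⁻] = α₂ × DIC = 0.01177 × 3.18 = 0.03744 mmol/L
Ksp = 10^(−8.49) = 3.236×10^-9
Ω = [Ca²⁺][CO3²⁻]/Ksp = (1.50×10^-3)(3.744×10^-5) / 3.236×10^-9 = 17.4

Ω = 17.4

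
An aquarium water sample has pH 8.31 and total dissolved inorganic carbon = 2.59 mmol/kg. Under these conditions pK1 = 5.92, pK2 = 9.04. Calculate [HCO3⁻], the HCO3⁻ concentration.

α₁ = 1 / (1 + [H⁺]/K1 + K2/[H⁺]) = 1 / (1 + 10^-2.39 + 10^-0.73)
   = 1 / (1 + 0.0040738 + 0.18621) = 1/1.1903 = 0.8401
[HCO3⁻] = α₁ × DIC = 0.8401 × 2.59 = 2.18 mmol/kg

[HCO3⁻] = 2.18 mmol/kg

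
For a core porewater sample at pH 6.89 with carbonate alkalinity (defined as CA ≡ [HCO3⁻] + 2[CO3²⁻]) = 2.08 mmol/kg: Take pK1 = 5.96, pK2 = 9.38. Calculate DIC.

DIC = 2.32 mmol/kg

CA = [HCO3⁻] + 2[CO3²⁻] = (α₁ + 2α₂)·DIC
At pH 6.89: [H⁺]/K1 = 10^-0.93 = 0.11749, K2/[H⁺] = 10^-2.49 = 0.0032359
α₁ = 1/(1 + 0.11749 + 0.0032359) = 1/1.1207 = 0.8923; α₂ = α₁·K2/[H⁺] = 0.002887
α₁ + 2α₂ = 0.8981
DIC = CA / (α₁ + 2α₂) = 2.08 / 0.8981 = 2.32 mmol/kg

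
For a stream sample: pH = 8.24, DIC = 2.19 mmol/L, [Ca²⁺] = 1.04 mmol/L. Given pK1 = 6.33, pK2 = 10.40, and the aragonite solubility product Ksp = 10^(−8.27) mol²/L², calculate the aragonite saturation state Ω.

Ω = 2.88

α₂ = 1 / (1 + [H⁺]/K2 + [H⁺]²/(K1K2)) = 1 / (1 + 10^+2.16 + 10^+0.25)
   = 1 / (1 + 144.54 + 1.7783) = 1/147.32 = 0.006788
[CO3²⁻] = α₂ × DIC = 0.006788 × 2.19 = 0.01487 mmol/L = 14.87 μmol/L
Ksp = 10^(−8.27) = 5.370×10^-9
Ω = [Ca²⁺][CO3²⁻]/Ksp = (1.04×10^-3)(1.487×10^-5) / 5.370×10^-9 = 2.88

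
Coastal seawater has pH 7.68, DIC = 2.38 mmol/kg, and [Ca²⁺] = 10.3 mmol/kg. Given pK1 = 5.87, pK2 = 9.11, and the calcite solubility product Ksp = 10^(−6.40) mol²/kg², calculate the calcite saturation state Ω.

α₂ = 1 / (1 + [H⁺]/K2 + [H⁺]²/(K1K2)) = 1 / (1 + 10^+1.43 + 10^-0.38)
   = 1 / (1 + 26.915 + 0.41687) = 1/28.332 = 0.03530
[CO3²⁻] = α₂ × DIC = 0.03530 × 2.38 = 0.08400 mmol/kg
Ksp = 10^(−6.40) = 3.981×10^-7
Ω = [Ca²⁺][CO3²⁻]/Ksp = (10.3×10^-3)(8.400×10^-5) / 3.981×10^-7 = 2.17

Ω = 2.17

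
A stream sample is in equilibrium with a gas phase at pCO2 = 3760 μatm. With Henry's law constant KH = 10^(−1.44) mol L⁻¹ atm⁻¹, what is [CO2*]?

[CO2*] = 137 μmol/L

KH = 10^(−1.44) = 3.631×10^-2 mol L⁻¹ atm⁻¹
[CO2*] = KH · pCO2 = 3.631×10^-2 × 3760×10^-6 atm = 1.37×10^-4 mol/L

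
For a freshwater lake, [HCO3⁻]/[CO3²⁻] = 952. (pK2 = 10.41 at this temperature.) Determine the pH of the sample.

pH = 7.43

From K2 = [H⁺][CO3²⁻]/[HCO3⁻]:  pH = pK2 − log₁₀([HCO3⁻]/[CO3²⁻])
log₁₀(952) = +2.979
pH = 10.41 − (+2.979) = 7.43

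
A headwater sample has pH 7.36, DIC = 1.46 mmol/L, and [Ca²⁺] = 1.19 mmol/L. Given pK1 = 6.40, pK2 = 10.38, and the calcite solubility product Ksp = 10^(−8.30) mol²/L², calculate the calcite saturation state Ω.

α₂ = 1 / (1 + [H⁺]/K2 + [H⁺]²/(K1K2)) = 1 / (1 + 10^+3.02 + 10^+2.06)
   = 1 / (1 + 1047.1 + 114.82) = 1/1162.9 = 0.0008599
[CO3²⁻] = α₂ × DIC = 0.0008599 × 1.46 = 0.001255 mmol/L = 1.255 μmol/L
Ksp = 10^(−8.30) = 5.012×10^-9
Ω = [Ca²⁺][CO3²⁻]/Ksp = (1.19×10^-3)(1.255×10^-6) / 5.012×10^-9 = 0.298

Ω = 0.298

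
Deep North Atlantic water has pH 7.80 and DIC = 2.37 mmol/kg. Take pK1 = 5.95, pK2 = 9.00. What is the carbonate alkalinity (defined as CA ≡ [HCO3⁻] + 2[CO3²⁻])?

CA = [HCO3⁻] + 2[CO3²⁻] = (α₁ + 2α₂)·DIC
At pH 7.80: [H⁺]/K1 = 10^-1.85 = 0.014125, K2/[H⁺] = 10^-1.20 = 0.063096
α₁ = 1/(1 + 0.014125 + 0.063096) = 1/1.0772 = 0.9283; α₂ = α₁·K2/[H⁺] = 0.05857
α₁ + 2α₂ = 1.0455
CA = 1.0455 × 2.37 = 2.48 mmol/kg

CA = 2.48 mmol/kg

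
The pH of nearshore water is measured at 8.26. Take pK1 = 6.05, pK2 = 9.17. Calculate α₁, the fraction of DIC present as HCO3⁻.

α₁ = 0.886

α₁ = 1 / (1 + [H⁺]/K1 + K2/[H⁺]) = 1 / (1 + 10^-2.21 + 10^-0.91)
   = 1 / (1 + 0.0061660 + 0.12303) = 1/1.1292 = 0.8856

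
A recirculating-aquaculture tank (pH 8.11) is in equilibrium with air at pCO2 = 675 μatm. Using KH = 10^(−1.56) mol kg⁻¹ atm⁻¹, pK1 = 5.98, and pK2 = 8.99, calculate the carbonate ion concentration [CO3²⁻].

[CO3²⁻] = 0.331 mmol/kg

[CO2*] = KH · pCO2 = 10^(−1.56) × 675×10^-6 = 1.859×10^-5 mol/kg
α₀ = 1/(1 + K1/[H⁺] + K1K2/[H⁺]²) = 1/(1 + 10^+2.13 + 10^+1.25) = 0.006507
DIC = [CO2*]/α₀ = 1.859×10^-5 / 0.006507 = 2.857 mmol/kg
[CO3²⁻] = α₂·DIC; α₂ = 0.1157, so [CO3²⁻] = 0.1157 × 2.857 = 0.331 mmol/kg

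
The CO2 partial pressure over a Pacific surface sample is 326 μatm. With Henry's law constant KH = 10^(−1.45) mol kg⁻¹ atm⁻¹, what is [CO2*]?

[CO2*] = 11.6 μmol/kg

KH = 10^(−1.45) = 3.548×10^-2 mol kg⁻¹ atm⁻¹
[CO2*] = KH · pCO2 = 3.548×10^-2 × 326×10^-6 atm = 1.16×10^-5 mol/kg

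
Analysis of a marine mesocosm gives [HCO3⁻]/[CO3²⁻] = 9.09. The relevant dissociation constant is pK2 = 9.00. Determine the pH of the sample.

From K2 = [H⁺][CO3²⁻]/[HCO3⁻]:  pH = pK2 − log₁₀([HCO3⁻]/[CO3²⁻])
log₁₀(9.09) = +0.959
pH = 9.00 − (+0.959) = 8.04

pH = 8.04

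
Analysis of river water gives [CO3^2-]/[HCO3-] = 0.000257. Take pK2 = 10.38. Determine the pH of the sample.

pH = 6.79

From K2 = [H⁺][CO3^2-]/[HCO3-]:  pH = pK2 + log₁₀([CO3^2-]/[HCO3-])
log₁₀(0.000257) = -3.590
pH = 10.38 + (-3.590) = 6.79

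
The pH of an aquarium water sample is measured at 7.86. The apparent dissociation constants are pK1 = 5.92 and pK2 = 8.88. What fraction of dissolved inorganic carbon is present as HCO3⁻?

α₁ = 1 / (1 + [H⁺]/K1 + K2/[H⁺]) = 1 / (1 + 10^-1.94 + 10^-1.02)
   = 1 / (1 + 0.011482 + 0.095499) = 1/1.1070 = 0.9034

α₁ = 0.903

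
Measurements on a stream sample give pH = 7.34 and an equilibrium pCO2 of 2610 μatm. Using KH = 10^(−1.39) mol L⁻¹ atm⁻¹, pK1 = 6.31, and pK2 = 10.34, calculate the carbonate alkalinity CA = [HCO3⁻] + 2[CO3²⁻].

[CO2*] = KH · pCO2 = 10^(−1.39) × 2610×10^-6 = 1.063×10^-4 mol/L
α₀ = 1/(1 + K1/[H⁺] + K1K2/[H⁺]²) = 1/(1 + 10^+1.03 + 10^-1.97) = 0.08528
DIC = [CO2*]/α₀ = 1.063×10^-4 / 0.08528 = 1.247 mmol/L
CA = (α₁ + 2α₂)·DIC = (0.9138 + 2×0.0009138) × 1.247 = 1.14 mmol/L

CA = 1.14 mmol/L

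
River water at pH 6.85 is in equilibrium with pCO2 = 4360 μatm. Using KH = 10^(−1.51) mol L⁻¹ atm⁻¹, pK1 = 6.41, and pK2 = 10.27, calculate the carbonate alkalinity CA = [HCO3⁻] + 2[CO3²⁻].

[CO2*] = KH · pCO2 = 10^(−1.51) × 4360×10^-6 = 1.347×10^-4 mol/L
α₀ = 1/(1 + K1/[H⁺] + K1K2/[H⁺]²) = 1/(1 + 10^+0.44 + 10^-2.98) = 0.2663
DIC = [CO2*]/α₀ = 1.347×10^-4 / 0.2663 = 0.5060 mmol/L
CA = (α₁ + 2α₂)·DIC = (0.7334 + 2×0.0002788) × 0.5060 = 0.371 mmol/L

CA = 0.371 mmol/L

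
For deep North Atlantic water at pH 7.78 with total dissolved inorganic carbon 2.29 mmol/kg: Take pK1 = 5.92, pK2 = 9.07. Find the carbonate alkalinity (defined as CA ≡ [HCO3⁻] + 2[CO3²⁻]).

CA = [HCO3⁻] + 2[CO3²⁻] = (α₁ + 2α₂)·DIC
At pH 7.78: [H⁺]/K1 = 10^-1.86 = 0.013804, K2/[H⁺] = 10^-1.29 = 0.051286
α₁ = 1/(1 + 0.013804 + 0.051286) = 1/1.0651 = 0.9389; α₂ = α₁·K2/[H⁺] = 0.04815
α₁ + 2α₂ = 1.0352
CA = 1.0352 × 2.29 = 2.37 mmol/kg

CA = 2.37 mmol/kg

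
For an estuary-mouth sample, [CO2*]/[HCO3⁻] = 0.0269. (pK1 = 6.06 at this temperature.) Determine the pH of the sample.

pH = 7.63

From K1 = [H⁺][HCO3⁻]/[CO2*]:  pH = pK1 − log₁₀([CO2*]/[HCO3⁻])
log₁₀(0.0269) = -1.570
pH = 6.06 − (-1.570) = 7.63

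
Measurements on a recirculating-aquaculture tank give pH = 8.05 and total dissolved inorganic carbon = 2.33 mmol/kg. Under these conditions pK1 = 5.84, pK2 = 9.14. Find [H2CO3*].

α₀ = 1 / (1 + K1/[H⁺] + K1K2/[H⁺]²) = 1 / (1 + 10^+2.21 + 10^+1.12)
   = 1 / (1 + 162.18 + 13.183) = 1/176.36 = 0.005670
[CO2*] = α₀ × DIC = 0.005670 × 2.33 = 0.0132 mmol/kg = 13.2 μmol/kg

[CO2*] = 13.2 μmol/kg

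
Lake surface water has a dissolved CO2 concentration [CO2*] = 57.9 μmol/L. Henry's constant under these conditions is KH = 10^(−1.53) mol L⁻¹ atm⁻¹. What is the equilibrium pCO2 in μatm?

KH = 10^(−1.53) = 2.951×10^-2 mol L⁻¹ atm⁻¹
pCO2 = [CO2*]/KH = 57.9×10^-6 / 2.951×10^-2 = 1.96×10^-3 atm = 1960 μatm

pCO2 = 1960 μatm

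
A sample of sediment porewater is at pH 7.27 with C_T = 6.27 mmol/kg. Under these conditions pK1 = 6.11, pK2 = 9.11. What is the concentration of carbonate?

α₂ = 1 / (1 + [H⁺]/K2 + [H⁺]²/(K1K2)) = 1 / (1 + 10^+1.84 + 10^+0.68)
   = 1 / (1 + 69.183 + 4.7863) = 1/74.969 = 0.01334
[CO3²⁻] = α₂ × DIC = 0.01334 × 6.27 = 0.0836 mmol/kg

[CO3²⁻] = 0.0836 mmol/kg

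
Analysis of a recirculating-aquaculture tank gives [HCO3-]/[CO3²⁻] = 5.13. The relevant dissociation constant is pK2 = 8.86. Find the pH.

pH = 8.15

From K2 = [H⁺][CO3²⁻]/[HCO3-]:  pH = pK2 − log₁₀([HCO3-]/[CO3²⁻])
log₁₀(5.13) = +0.710
pH = 8.86 − (+0.710) = 8.15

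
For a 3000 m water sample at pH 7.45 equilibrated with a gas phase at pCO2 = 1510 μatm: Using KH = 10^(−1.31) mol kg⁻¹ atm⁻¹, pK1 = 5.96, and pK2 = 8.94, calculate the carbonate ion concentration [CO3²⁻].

[CO3²⁻] = 0.0740 mmol/kg

[CO2*] = KH · pCO2 = 10^(−1.31) × 1510×10^-6 = 7.396×10^-5 mol/kg
α₀ = 1/(1 + K1/[H⁺] + K1K2/[H⁺]²) = 1/(1 + 10^+1.49 + 10^+0.00) = 0.03039
DIC = [CO2*]/α₀ = 7.396×10^-5 / 0.03039 = 2.433 mmol/kg
[CO3²⁻] = α₂·DIC; α₂ = 0.03039, so [CO3²⁻] = 0.03039 × 2.433 = 0.0740 mmol/kg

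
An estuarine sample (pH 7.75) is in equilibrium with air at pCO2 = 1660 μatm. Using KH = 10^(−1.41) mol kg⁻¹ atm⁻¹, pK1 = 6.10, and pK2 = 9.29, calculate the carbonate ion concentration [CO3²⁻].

[CO2*] = KH · pCO2 = 10^(−1.41) × 1660×10^-6 = 6.458×10^-5 mol/kg
α₀ = 1/(1 + K1/[H⁺] + K1K2/[H⁺]²) = 1/(1 + 10^+1.65 + 10^+0.11) = 0.02130
DIC = [CO2*]/α₀ = 6.458×10^-5 / 0.02130 = 3.033 mmol/kg
[CO3²⁻] = α₂·DIC; α₂ = 0.02743, so [CO3²⁻] = 0.02743 × 3.033 = 0.0832 mmol/kg

[CO3²⁻] = 0.0832 mmol/kg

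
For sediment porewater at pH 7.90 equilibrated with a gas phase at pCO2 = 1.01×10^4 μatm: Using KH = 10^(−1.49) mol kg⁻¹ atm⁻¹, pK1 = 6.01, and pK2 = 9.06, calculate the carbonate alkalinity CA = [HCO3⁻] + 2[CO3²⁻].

CA = 28.9 mmol/kg

[CO2*] = KH · pCO2 = 10^(−1.49) × 1.01×10^4×10^-6 = 3.268×10^-4 mol/kg
α₀ = 1/(1 + K1/[H⁺] + K1K2/[H⁺]²) = 1/(1 + 10^+1.89 + 10^+0.73) = 0.01191
DIC = [CO2*]/α₀ = 3.268×10^-4 / 0.01191 = 27.45 mmol/kg
CA = (α₁ + 2α₂)·DIC = (0.9242 + 2×0.06394) × 27.45 = 28.9 mmol/kg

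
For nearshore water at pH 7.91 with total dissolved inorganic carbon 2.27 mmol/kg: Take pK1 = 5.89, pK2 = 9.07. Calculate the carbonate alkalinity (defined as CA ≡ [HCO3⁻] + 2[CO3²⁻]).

CA = [HCO3⁻] + 2[CO3²⁻] = (α₁ + 2α₂)·DIC
At pH 7.91: [H⁺]/K1 = 10^-2.02 = 0.0095499, K2/[H⁺] = 10^-1.16 = 0.069183
α₁ = 1/(1 + 0.0095499 + 0.069183) = 1/1.0787 = 0.9270; α₂ = α₁·K2/[H⁺] = 0.06413
α₁ + 2α₂ = 1.0553
CA = 1.0553 × 2.27 = 2.40 mmol/kg

CA = 2.40 mmol/kg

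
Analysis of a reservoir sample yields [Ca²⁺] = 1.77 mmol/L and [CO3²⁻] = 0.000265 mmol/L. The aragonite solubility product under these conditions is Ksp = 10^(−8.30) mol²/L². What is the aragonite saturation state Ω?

Ω = 0.0936

Ksp = 10^(−8.30) = 5.012×10^-9
Ω = [Ca²⁺][CO3²⁻]/Ksp = (1.77×10^-3)(0.000265×10^-3) / 5.012×10^-9 = 0.0936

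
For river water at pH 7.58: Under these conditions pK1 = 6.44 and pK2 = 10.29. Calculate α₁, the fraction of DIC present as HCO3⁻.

α₁ = 0.931

α₁ = 1 / (1 + [H⁺]/K1 + K2/[H⁺]) = 1 / (1 + 10^-1.14 + 10^-2.71)
   = 1 / (1 + 0.072444 + 0.0019498) = 1/1.0744 = 0.9308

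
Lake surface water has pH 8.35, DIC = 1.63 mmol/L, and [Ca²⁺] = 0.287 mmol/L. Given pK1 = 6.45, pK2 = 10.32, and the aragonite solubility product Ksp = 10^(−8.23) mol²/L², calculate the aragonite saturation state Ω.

α₂ = 1 / (1 + [H⁺]/K2 + [H⁺]²/(K1K2)) = 1 / (1 + 10^+1.97 + 10^+0.07)
   = 1 / (1 + 93.325 + 1.1749) = 1/95.500 = 0.01047
[CO3²⁻] = α₂ × DIC = 0.01047 × 1.63 = 0.01707 mmol/L = 17.07 μmol/L
Ksp = 10^(−8.23) = 5.888×10^-9
Ω = [Ca²⁺][CO3²⁻]/Ksp = (0.287×10^-3)(1.707×10^-5) / 5.888×10^-9 = 0.832

Ω = 0.832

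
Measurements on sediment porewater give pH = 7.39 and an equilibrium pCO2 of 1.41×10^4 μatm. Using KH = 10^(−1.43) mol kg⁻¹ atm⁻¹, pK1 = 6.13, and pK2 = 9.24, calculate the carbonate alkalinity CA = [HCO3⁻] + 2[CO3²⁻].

CA = 9.80 mmol/kg

[CO2*] = KH · pCO2 = 10^(−1.43) × 1.41×10^4×10^-6 = 5.239×10^-4 mol/kg
α₀ = 1/(1 + K1/[H⁺] + K1K2/[H⁺]²) = 1/(1 + 10^+1.26 + 10^-0.59) = 0.05140
DIC = [CO2*]/α₀ = 5.239×10^-4 / 0.05140 = 10.19 mmol/kg
CA = (α₁ + 2α₂)·DIC = (0.9354 + 2×0.01321) × 10.19 = 9.80 mmol/kg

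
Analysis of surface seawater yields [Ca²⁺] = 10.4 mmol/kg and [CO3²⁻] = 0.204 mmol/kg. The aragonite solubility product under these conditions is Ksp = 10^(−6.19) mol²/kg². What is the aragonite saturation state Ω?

Ω = 3.29

Ksp = 10^(−6.19) = 6.457×10^-7
Ω = [Ca²⁺][CO3²⁻]/Ksp = (10.4×10^-3)(0.204×10^-3) / 6.457×10^-7 = 3.29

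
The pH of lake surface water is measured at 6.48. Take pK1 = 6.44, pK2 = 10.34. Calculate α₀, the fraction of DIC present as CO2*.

α₀ = 0.477

α₀ = 1 / (1 + K1/[H⁺] + K1K2/[H⁺]²) = 1 / (1 + 10^+0.04 + 10^-3.82)
   = 1 / (1 + 1.0965 + 0.00015136) = 1/2.0966 = 0.4770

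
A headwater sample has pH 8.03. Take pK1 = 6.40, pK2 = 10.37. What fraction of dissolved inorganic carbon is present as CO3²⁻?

α₂ = 1 / (1 + [H⁺]/K2 + [H⁺]²/(K1K2)) = 1 / (1 + 10^+2.34 + 10^+0.71)
   = 1 / (1 + 218.78 + 5.1286) = 1/224.90 = 0.004446

α₂ = 0.00445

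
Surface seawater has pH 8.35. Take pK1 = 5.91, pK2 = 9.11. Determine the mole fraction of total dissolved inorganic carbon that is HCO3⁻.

α₁ = 0.849

α₁ = 1 / (1 + [H⁺]/K1 + K2/[H⁺]) = 1 / (1 + 10^-2.44 + 10^-0.76)
   = 1 / (1 + 0.0036308 + 0.17378) = 1/1.1774 = 0.8493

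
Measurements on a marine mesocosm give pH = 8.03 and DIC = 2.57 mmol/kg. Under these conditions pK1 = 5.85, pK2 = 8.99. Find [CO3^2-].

[CO3²⁻] = 0.252 mmol/kg

α₂ = 1 / (1 + [H⁺]/K2 + [H⁺]²/(K1K2)) = 1 / (1 + 10^+0.96 + 10^-1.22)
   = 1 / (1 + 9.1201 + 0.060256) = 1/10.180 = 0.09823
[CO3²⁻] = α₂ × DIC = 0.09823 × 2.57 = 0.252 mmol/kg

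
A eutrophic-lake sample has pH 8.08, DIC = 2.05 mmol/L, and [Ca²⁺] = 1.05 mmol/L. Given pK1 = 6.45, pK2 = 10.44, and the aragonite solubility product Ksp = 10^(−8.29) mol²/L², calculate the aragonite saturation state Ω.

Ω = 1.78

α₂ = 1 / (1 + [H⁺]/K2 + [H⁺]²/(K1K2)) = 1 / (1 + 10^+2.36 + 10^+0.73)
   = 1 / (1 + 229.09 + 5.3703) = 1/235.46 = 0.004247
[CO3²⁻] = α₂ × DIC = 0.004247 × 2.05 = 0.008706 mmol/L = 8.706 μmol/L
Ksp = 10^(−8.29) = 5.129×10^-9
Ω = [Ca²⁺][CO3²⁻]/Ksp = (1.05×10^-3)(8.706×10^-6) / 5.129×10^-9 = 1.78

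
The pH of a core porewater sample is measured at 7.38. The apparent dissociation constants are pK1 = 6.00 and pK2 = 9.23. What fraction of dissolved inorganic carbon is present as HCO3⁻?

α₁ = 0.947

α₁ = 1 / (1 + [H⁺]/K1 + K2/[H⁺]) = 1 / (1 + 10^-1.38 + 10^-1.85)
   = 1 / (1 + 0.041687 + 0.014125) = 1/1.0558 = 0.9471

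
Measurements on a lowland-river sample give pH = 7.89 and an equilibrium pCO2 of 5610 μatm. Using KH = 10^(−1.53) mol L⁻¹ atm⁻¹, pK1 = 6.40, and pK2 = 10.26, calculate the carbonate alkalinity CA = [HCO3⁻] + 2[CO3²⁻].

CA = 5.16 mmol/L

[CO2*] = KH · pCO2 = 10^(−1.53) × 5610×10^-6 = 1.656×10^-4 mol/L
α₀ = 1/(1 + K1/[H⁺] + K1K2/[H⁺]²) = 1/(1 + 10^+1.49 + 10^-0.88) = 0.03122
DIC = [CO2*]/α₀ = 1.656×10^-4 / 0.03122 = 5.304 mmol/L
CA = (α₁ + 2α₂)·DIC = (0.9647 + 2×0.004115) × 5.304 = 5.16 mmol/L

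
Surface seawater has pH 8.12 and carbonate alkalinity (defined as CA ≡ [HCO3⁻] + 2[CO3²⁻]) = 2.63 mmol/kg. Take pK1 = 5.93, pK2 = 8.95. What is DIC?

DIC = 2.34 mmol/kg

CA = [HCO3⁻] + 2[CO3²⁻] = (α₁ + 2α₂)·DIC
At pH 8.12: [H⁺]/K1 = 10^-2.19 = 0.0064565, K2/[H⁺] = 10^-0.83 = 0.14791
α₁ = 1/(1 + 0.0064565 + 0.14791) = 1/1.1544 = 0.8663; α₂ = α₁·K2/[H⁺] = 0.1281
α₁ + 2α₂ = 1.1225
DIC = CA / (α₁ + 2α₂) = 2.63 / 1.1225 = 2.34 mmol/kg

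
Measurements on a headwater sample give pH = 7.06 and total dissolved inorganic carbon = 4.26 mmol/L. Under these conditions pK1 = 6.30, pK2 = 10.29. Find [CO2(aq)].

[CO2*] = 0.630 mmol/L

α₀ = 1 / (1 + K1/[H⁺] + K1K2/[H⁺]²) = 1 / (1 + 10^+0.76 + 10^-2.47)
   = 1 / (1 + 5.7544 + 0.0033884) = 1/6.7578 = 0.1480
[CO2*] = α₀ × DIC = 0.1480 × 4.26 = 0.630 mmol/L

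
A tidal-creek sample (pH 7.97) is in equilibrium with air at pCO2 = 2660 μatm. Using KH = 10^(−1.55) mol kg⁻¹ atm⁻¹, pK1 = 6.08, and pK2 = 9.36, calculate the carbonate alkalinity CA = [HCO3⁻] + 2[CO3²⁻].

CA = 6.29 mmol/kg

[CO2*] = KH · pCO2 = 10^(−1.55) × 2660×10^-6 = 7.497×10^-5 mol/kg
α₀ = 1/(1 + K1/[H⁺] + K1K2/[H⁺]²) = 1/(1 + 10^+1.89 + 10^+0.50) = 0.01223
DIC = [CO2*]/α₀ = 7.497×10^-5 / 0.01223 = 6.131 mmol/kg
CA = (α₁ + 2α₂)·DIC = (0.9491 + 2×0.03866) × 6.131 = 6.29 mmol/kg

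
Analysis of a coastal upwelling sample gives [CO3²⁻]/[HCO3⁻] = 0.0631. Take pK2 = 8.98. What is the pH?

pH = 7.78

From K2 = [H⁺][CO3²⁻]/[HCO3⁻]:  pH = pK2 + log₁₀([CO3²⁻]/[HCO3⁻])
log₁₀(0.0631) = -1.200
pH = 8.98 + (-1.200) = 7.78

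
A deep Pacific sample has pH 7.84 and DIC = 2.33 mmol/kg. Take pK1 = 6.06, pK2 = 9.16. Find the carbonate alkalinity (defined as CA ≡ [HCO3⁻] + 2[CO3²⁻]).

CA = [HCO3⁻] + 2[CO3²⁻] = (α₁ + 2α₂)·DIC
At pH 7.84: [H⁺]/K1 = 10^-1.78 = 0.016596, K2/[H⁺] = 10^-1.32 = 0.047863
α₁ = 1/(1 + 0.016596 + 0.047863) = 1/1.0645 = 0.9394; α₂ = α₁·K2/[H⁺] = 0.04496
α₁ + 2α₂ = 1.0294
CA = 1.0294 × 2.33 = 2.40 mmol/kg

CA = 2.40 mmol/kg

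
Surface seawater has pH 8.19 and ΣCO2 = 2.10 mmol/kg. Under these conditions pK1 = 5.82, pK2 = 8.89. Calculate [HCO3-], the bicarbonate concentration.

[HCO3⁻] = 1.74 mmol/kg

α₁ = 1 / (1 + [H⁺]/K1 + K2/[H⁺]) = 1 / (1 + 10^-2.37 + 10^-0.70)
   = 1 / (1 + 0.0042658 + 0.19953) = 1/1.2038 = 0.8307
[HCO3⁻] = α₁ × DIC = 0.8307 × 2.10 = 1.74 mmol/kg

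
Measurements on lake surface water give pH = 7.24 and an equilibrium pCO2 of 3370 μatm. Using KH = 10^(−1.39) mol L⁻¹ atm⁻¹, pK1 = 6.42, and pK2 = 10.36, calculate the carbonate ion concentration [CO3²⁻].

[CO3²⁻] = 0.688 μmol/L

[CO2*] = KH · pCO2 = 10^(−1.39) × 3370×10^-6 = 1.373×10^-4 mol/L
α₀ = 1/(1 + K1/[H⁺] + K1K2/[H⁺]²) = 1/(1 + 10^+0.82 + 10^-2.30) = 0.1314
DIC = [CO2*]/α₀ = 1.373×10^-4 / 0.1314 = 1.045 mmol/L
[CO3²⁻] = α₂·DIC; α₂ = 0.0006584, so [CO3²⁻] = 0.0006584 × 1.045 = 0.000688 mmol/L = 0.688 μmol/L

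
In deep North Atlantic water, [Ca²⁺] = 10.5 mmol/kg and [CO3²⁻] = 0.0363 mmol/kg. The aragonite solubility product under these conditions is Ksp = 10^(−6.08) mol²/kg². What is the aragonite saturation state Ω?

Ksp = 10^(−6.08) = 8.318×10^-7
Ω = [Ca²⁺][CO3²⁻]/Ksp = (10.5×10^-3)(0.0363×10^-3) / 8.318×10^-7 = 0.458

Ω = 0.458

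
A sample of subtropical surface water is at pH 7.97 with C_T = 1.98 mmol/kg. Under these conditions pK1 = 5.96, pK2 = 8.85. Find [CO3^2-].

α₂ = 1 / (1 + [H⁺]/K2 + [H⁺]²/(K1K2)) = 1 / (1 + 10^+0.88 + 10^-1.13)
   = 1 / (1 + 7.5858 + 0.074131) = 1/8.6599 = 0.1155
[CO3²⁻] = α₂ × DIC = 0.1155 × 1.98 = 0.229 mmol/kg

[CO3²⁻] = 0.229 mmol/kg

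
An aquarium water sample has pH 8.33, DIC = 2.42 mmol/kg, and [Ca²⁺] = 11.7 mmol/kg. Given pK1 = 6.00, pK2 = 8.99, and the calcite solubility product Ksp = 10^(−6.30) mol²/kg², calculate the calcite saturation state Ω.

Ω = 10.1

α₂ = 1 / (1 + [H⁺]/K2 + [H⁺]²/(K1K2)) = 1 / (1 + 10^+0.66 + 10^-1.67)
   = 1 / (1 + 4.5709 + 0.021380) = 1/5.5923 = 0.1788
[CO3²⁻] = α₂ × DIC = 0.1788 × 2.42 = 0.4327 mmol/kg
Ksp = 10^(−6.30) = 5.012×10^-7
Ω = [Ca²⁺][CO3²⁻]/Ksp = (11.7×10^-3)(4.327×10^-4) / 5.012×10^-7 = 10.1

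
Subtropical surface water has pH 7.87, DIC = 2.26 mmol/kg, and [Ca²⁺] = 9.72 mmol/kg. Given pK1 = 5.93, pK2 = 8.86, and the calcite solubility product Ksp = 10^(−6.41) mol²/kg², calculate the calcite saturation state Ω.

Ω = 5.19

α₂ = 1 / (1 + [H⁺]/K2 + [H⁺]²/(K1K2)) = 1 / (1 + 10^+0.99 + 10^-0.95)
   = 1 / (1 + 9.7724 + 0.11220) = 1/10.885 = 0.09187
[CO3²⁻] = α₂ × DIC = 0.09187 × 2.26 = 0.2076 mmol/kg
Ksp = 10^(−6.41) = 3.890×10^-7
Ω = [Ca²⁺][CO3²⁻]/Ksp = (9.72×10^-3)(2.076×10^-4) / 3.890×10^-7 = 5.19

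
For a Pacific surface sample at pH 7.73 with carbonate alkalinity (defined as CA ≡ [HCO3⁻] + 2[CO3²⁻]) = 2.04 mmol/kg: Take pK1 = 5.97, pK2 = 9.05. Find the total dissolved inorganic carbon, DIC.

DIC = 1.98 mmol/kg

CA = [HCO3⁻] + 2[CO3²⁻] = (α₁ + 2α₂)·DIC
At pH 7.73: [H⁺]/K1 = 10^-1.76 = 0.017378, K2/[H⁺] = 10^-1.32 = 0.047863
α₁ = 1/(1 + 0.017378 + 0.047863) = 1/1.0652 = 0.9388; α₂ = α₁·K2/[H⁺] = 0.04493
α₁ + 2α₂ = 1.0286
DIC = CA / (α₁ + 2α₂) = 2.04 / 1.0286 = 1.98 mmol/kg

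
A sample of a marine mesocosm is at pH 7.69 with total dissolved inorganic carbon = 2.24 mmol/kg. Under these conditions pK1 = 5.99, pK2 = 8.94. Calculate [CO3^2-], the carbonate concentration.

[CO3²⁻] = 0.117 mmol/kg

α₂ = 1 / (1 + [H⁺]/K2 + [H⁺]²/(K1K2)) = 1 / (1 + 10^+1.25 + 10^-0.45)
   = 1 / (1 + 17.783 + 0.35481) = 1/19.138 = 0.05225
[CO3²⁻] = α₂ × DIC = 0.05225 × 2.24 = 0.117 mmol/kg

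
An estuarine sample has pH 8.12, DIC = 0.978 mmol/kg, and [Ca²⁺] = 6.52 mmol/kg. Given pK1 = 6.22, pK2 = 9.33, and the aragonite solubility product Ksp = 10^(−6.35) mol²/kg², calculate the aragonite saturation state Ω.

Ω = 0.819

α₂ = 1 / (1 + [H⁺]/K2 + [H⁺]²/(K1K2)) = 1 / (1 + 10^+1.21 + 10^-0.69)
   = 1 / (1 + 16.218 + 0.20417) = 1/17.422 = 0.05740
[CO3²⁻] = α₂ × DIC = 0.05740 × 0.978 = 0.05614 mmol/kg
Ksp = 10^(−6.35) = 4.467×10^-7
Ω = [Ca²⁺][CO3²⁻]/Ksp = (6.52×10^-3)(5.614×10^-5) / 4.467×10^-7 = 0.819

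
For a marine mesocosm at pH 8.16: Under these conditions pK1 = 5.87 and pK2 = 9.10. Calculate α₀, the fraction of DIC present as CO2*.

α₀ = 0.00458

α₀ = 1 / (1 + K1/[H⁺] + K1K2/[H⁺]²) = 1 / (1 + 10^+2.29 + 10^+1.35)
   = 1 / (1 + 194.98 + 22.387) = 1/218.37 = 0.004579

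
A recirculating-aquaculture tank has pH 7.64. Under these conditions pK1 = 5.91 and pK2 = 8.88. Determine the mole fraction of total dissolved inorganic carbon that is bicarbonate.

α₁ = 0.929

α₁ = 1 / (1 + [H⁺]/K1 + K2/[H⁺]) = 1 / (1 + 10^-1.73 + 10^-1.24)
   = 1 / (1 + 0.018621 + 0.057544) = 1/1.0762 = 0.9292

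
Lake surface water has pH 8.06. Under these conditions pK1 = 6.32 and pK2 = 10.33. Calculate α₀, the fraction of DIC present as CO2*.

α₀ = 0.0178

α₀ = 1 / (1 + K1/[H⁺] + K1K2/[H⁺]²) = 1 / (1 + 10^+1.74 + 10^-0.53)
   = 1 / (1 + 54.954 + 0.29512) = 1/56.249 = 0.01778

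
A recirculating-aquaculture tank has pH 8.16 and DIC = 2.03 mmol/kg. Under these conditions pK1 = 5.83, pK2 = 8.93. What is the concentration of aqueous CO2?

[CO2*] = 8.08 μmol/kg

α₀ = 1 / (1 + K1/[H⁺] + K1K2/[H⁺]²) = 1 / (1 + 10^+2.33 + 10^+1.56)
   = 1 / (1 + 213.80 + 36.308) = 1/251.10 = 0.003982
[CO2*] = α₀ × DIC = 0.003982 × 2.03 = 0.00808 mmol/kg = 8.08 μmol/kg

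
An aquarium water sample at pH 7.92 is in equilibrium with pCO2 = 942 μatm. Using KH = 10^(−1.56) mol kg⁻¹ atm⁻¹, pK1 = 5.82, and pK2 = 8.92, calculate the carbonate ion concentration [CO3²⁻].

[CO3²⁻] = 0.327 mmol/kg

[CO2*] = KH · pCO2 = 10^(−1.56) × 942×10^-6 = 2.594×10^-5 mol/kg
α₀ = 1/(1 + K1/[H⁺] + K1K2/[H⁺]²) = 1/(1 + 10^+2.10 + 10^+1.10) = 0.007169
DIC = [CO2*]/α₀ = 2.594×10^-5 / 0.007169 = 3.619 mmol/kg
[CO3²⁻] = α₂·DIC; α₂ = 0.09026, so [CO3²⁻] = 0.09026 × 3.619 = 0.327 mmol/kg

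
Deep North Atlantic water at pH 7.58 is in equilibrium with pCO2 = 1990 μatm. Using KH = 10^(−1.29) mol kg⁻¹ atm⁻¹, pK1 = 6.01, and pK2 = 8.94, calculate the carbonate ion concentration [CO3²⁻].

[CO2*] = KH · pCO2 = 10^(−1.29) × 1990×10^-6 = 1.021×10^-4 mol/kg
α₀ = 1/(1 + K1/[H⁺] + K1K2/[H⁺]²) = 1/(1 + 10^+1.57 + 10^+0.21) = 0.02514
DIC = [CO2*]/α₀ = 1.021×10^-4 / 0.02514 = 4.059 mmol/kg
[CO3²⁻] = α₂·DIC; α₂ = 0.04077, so [CO3²⁻] = 0.04077 × 4.059 = 0.166 mmol/kg

[CO3²⁻] = 0.166 mmol/kg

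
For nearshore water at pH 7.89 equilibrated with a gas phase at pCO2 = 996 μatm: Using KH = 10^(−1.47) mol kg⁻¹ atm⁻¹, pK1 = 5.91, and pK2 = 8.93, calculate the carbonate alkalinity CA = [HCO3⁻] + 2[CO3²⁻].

CA = 3.81 mmol/kg

[CO2*] = KH · pCO2 = 10^(−1.47) × 996×10^-6 = 3.375×10^-5 mol/kg
α₀ = 1/(1 + K1/[H⁺] + K1K2/[H⁺]²) = 1/(1 + 10^+1.98 + 10^+0.94) = 0.009505
DIC = [CO2*]/α₀ = 3.375×10^-5 / 0.009505 = 3.551 mmol/kg
CA = (α₁ + 2α₂)·DIC = (0.9077 + 2×0.08278) × 3.551 = 3.81 mmol/kg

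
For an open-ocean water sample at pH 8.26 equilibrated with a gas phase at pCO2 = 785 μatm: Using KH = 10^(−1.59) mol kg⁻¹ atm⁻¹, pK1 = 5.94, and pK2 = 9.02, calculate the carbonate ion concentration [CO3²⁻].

[CO3²⁻] = 0.733 mmol/kg

[CO2*] = KH · pCO2 = 10^(−1.59) × 785×10^-6 = 2.018×10^-5 mol/kg
α₀ = 1/(1 + K1/[H⁺] + K1K2/[H⁺]²) = 1/(1 + 10^+2.32 + 10^+1.56) = 0.004061
DIC = [CO2*]/α₀ = 2.018×10^-5 / 0.004061 = 4.968 mmol/kg
[CO3²⁻] = α₂·DIC; α₂ = 0.1475, so [CO3²⁻] = 0.1475 × 4.968 = 0.733 mmol/kg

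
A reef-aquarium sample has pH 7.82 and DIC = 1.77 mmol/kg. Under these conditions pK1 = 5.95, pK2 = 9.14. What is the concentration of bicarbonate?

[HCO3⁻] = 1.67 mmol/kg

α₁ = 1 / (1 + [H⁺]/K1 + K2/[H⁺]) = 1 / (1 + 10^-1.87 + 10^-1.32)
   = 1 / (1 + 0.013490 + 0.047863) = 1/1.0614 = 0.9422
[HCO3⁻] = α₁ × DIC = 0.9422 × 1.77 = 1.67 mmol/kg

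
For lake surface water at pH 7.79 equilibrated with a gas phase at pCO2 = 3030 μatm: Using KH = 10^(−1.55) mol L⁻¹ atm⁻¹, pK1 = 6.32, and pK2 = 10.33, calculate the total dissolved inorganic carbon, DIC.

[CO2*] = KH · pCO2 = 10^(−1.55) × 3030×10^-6 = 8.540×10^-5 mol/L
α₀ = 1/(1 + K1/[H⁺] + K1K2/[H⁺]²) = 1/(1 + 10^+1.47 + 10^-1.07) = 0.03268
DIC = [CO2*]/α₀ = 8.540×10^-5 / 0.03268 = 2.61 mmol/L

DIC = 2.61 mmol/L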